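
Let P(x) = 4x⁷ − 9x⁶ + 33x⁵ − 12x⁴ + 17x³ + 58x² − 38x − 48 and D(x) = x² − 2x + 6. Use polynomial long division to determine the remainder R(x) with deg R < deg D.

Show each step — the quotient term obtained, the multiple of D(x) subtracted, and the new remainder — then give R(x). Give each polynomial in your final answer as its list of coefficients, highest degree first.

Step 1: lead(4x⁷ − 9x⁶ + 33x⁵ − 12x⁴ + 17x³ + 58x² − 38x − 48) ÷ lead(D) = 4x⁷ ÷ x² = 4x⁵. Subtract (4x⁵)·D = 4x⁷ − 8x⁶ + 24x⁵. Remainder: −x⁶ + 9x⁵ − 12x⁴ + 17x³ + 58x² − 38x − 48.
Step 2: lead(−x⁶ + 9x⁵ − 12x⁴ + 17x³ + 58x² − 38x − 48) ÷ lead(D) = −x⁶ ÷ x² = −x⁴. Subtract (−x⁴)·D = −x⁶ + 2x⁵ − 6x⁴. Remainder: 7x⁵ − 6x⁴ + 17x³ + 58x² − 38x − 48.
Step 3: lead(7x⁵ − 6x⁴ + 17x³ + 58x² − 38x − 48) ÷ lead(D) = 7x⁵ ÷ x² = 7x³. Subtract (7x³)·D = 7x⁵ − 14x⁴ + 42x³. Remainder: 8x⁴ − 25x³ + 58x² − 38x − 48.
Step 4: lead(8x⁴ − 25x³ + 58x² − 38x − 48) ÷ lead(D) = 8x⁴ ÷ x² = 8x². Subtract (8x²)·D = 8x⁴ − 16x³ + 48x². Remainder: −9x³ + 10x² − 38x − 48.
Step 5: lead(−9x³ + 10x² − 38x − 48) ÷ lead(D) = −9x³ ÷ x² = −9x. Subtract (−9x)·D = −9x³ + 18x² − 54x. Remainder: −8x² + 16x − 48.
Step 6: lead(−8x² + 16x − 48) ÷ lead(D) = −8x² ÷ x² = −8. Subtract (−8)·D = −8x² + 16x − 48. Remainder: 0.

R = [0]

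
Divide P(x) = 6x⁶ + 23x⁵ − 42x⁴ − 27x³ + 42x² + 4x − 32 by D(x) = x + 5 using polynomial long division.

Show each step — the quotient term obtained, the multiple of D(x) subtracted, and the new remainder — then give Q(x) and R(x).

Q(x) = 6x⁵ − 7x⁴ − 7x³ + 8x² + 2x − 6; R(x) = −2

Step 1: lead(6x⁶ + 23x⁵ − 42x⁴ − 27x³ + 42x² + 4x − 32) ÷ lead(D) = 6x⁶ ÷ x = 6x⁵. Subtract (6x⁵)·D = 6x⁶ + 30x⁵. Remainder: −7x⁵ − 42x⁴ − 27x³ + 42x² + 4x − 32.
Step 2: lead(−7x⁵ − 42x⁴ − 27x³ + 42x² + 4x − 32) ÷ lead(D) = −7x⁵ ÷ x = −7x⁴. Subtract (−7x⁴)·D = −7x⁵ − 35x⁴. Remainder: −7x⁴ − 27x³ + 42x² + 4x − 32.
Step 3: lead(−7x⁴ − 27x³ + 42x² + 4x − 32) ÷ lead(D) = −7x⁴ ÷ x = −7x³. Subtract (−7x³)·D = −7x⁴ − 35x³. Remainder: 8x³ + 42x² + 4x − 32.
Step 4: lead(8x³ + 42x² + 4x − 32) ÷ lead(D) = 8x³ ÷ x = 8x². Subtract (8x²)·D = 8x³ + 40x². Remainder: 2x² + 4x − 32.
Step 5: lead(2x² + 4x − 32) ÷ lead(D) = 2x² ÷ x = 2x. Subtract (2x)·D = 2x² + 10x. Remainder: −6x − 32.
Step 6: lead(−6x − 32) ÷ lead(D) = −6x ÷ x = −6. Subtract (−6)·D = −6x − 30. Remainder: −2.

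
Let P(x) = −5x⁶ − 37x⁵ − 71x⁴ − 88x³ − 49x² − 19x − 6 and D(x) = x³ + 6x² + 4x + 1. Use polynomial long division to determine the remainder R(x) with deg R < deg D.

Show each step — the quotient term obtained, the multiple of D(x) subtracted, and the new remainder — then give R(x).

R(x) = −6x − 5

Step 1: lead(−5x⁶ − 37x⁵ − 71x⁴ − 88x³ − 49x² − 19x − 6) ÷ lead(D) = −5x⁶ ÷ x³ = −5x³. Subtract (−5x³)·D = −5x⁶ − 30x⁵ − 20x⁴ − 5x³. Remainder: −7x⁵ − 51x⁴ − 83x³ − 49x² − 19x − 6.
Step 2: lead(−7x⁵ − 51x⁴ − 83x³ − 49x² − 19x − 6) ÷ lead(D) = −7x⁵ ÷ x³ = −7x². Subtract (−7x²)·D = −7x⁵ − 42x⁴ − 28x³ − 7x². Remainder: −9x⁴ − 55x³ − 42x² − 19x − 6.
Step 3: lead(−9x⁴ − 55x³ − 42x² − 19x − 6) ÷ lead(D) = −9x⁴ ÷ x³ = −9x. Subtract (−9x)·D = −9x⁴ − 54x³ − 36x² − 9x. Remainder: −x³ − 6x² − 10x − 6.
Step 4: lead(−x³ − 6x² − 10x − 6) ÷ lead(D) = −x³ ÷ x³ = −1. Subtract (−1)·D = −x³ − 6x² − 4x − 1. Remainder: −6x − 5.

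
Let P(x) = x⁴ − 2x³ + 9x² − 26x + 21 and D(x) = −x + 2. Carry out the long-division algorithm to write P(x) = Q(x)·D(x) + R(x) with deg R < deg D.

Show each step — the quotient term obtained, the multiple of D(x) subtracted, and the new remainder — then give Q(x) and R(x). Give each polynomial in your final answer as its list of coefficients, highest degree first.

Q = [-1, 0, -9, 8]; R = [5]

Step 1: lead(x⁴ − 2x³ + 9x² − 26x + 21) ÷ lead(D) = x⁴ ÷ −x = −x³. Subtract (−x³)·D = x⁴ − 2x³. Remainder: 9x² − 26x + 21.
Step 2: lead(9x² − 26x + 21) ÷ lead(D) = 9x² ÷ −x = −9x. Subtract (−9x)·D = 9x² − 18x. Remainder: −8x + 21.
Step 3: lead(−8x + 21) ÷ lead(D) = −8x ÷ −x = 8. Subtract (8)·D = −8x + 16. Remainder: 5.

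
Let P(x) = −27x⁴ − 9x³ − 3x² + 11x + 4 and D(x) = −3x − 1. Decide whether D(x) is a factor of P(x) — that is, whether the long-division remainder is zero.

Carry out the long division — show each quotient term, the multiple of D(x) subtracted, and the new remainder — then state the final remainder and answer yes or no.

R(x) = 0, so D(x) is a factor of P(x). yes

Step 1: lead(−27x⁴ − 9x³ − 3x² + 11x + 4) ÷ lead(D) = −27x⁴ ÷ −3x = 9x³. Subtract (9x³)·D = −27x⁴ − 9x³. Remainder: −3x² + 11x + 4.
Step 2: lead(−3x² + 11x + 4) ÷ lead(D) = −3x² ÷ −3x = x. Subtract (x)·D = −3x² − x. Remainder: 12x + 4.
Step 3: lead(12x + 4) ÷ lead(D) = 12x ÷ −3x = −4. Subtract (−4)·D = 12x + 4. Remainder: 0.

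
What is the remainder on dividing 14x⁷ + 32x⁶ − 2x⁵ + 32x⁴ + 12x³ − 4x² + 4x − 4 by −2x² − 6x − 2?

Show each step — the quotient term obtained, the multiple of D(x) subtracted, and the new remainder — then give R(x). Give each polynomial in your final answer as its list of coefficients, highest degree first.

R = [-6]

Step 1: lead(14x⁷ + 32x⁶ − 2x⁵ + 32x⁴ + 12x³ − 4x² + 4x − 4) ÷ lead(D) = 14x⁷ ÷ −2x² = −7x⁵. Subtract (−7x⁵)·D = 14x⁷ + 42x⁶ + 14x⁵. Remainder: −10x⁶ − 16x⁵ + 32x⁴ + 12x³ − 4x² + 4x − 4.
Step 2: lead(−10x⁶ − 16x⁵ + 32x⁴ + 12x³ − 4x² + 4x − 4) ÷ lead(D) = −10x⁶ ÷ −2x² = 5x⁴. Subtract (5x⁴)·D = −10x⁶ − 30x⁵ − 10x⁴. Remainder: 14x⁵ + 42x⁴ + 12x³ − 4x² + 4x − 4.
Step 3: lead(14x⁵ + 42x⁴ + 12x³ − 4x² + 4x − 4) ÷ lead(D) = 14x⁵ ÷ −2x² = −7x³. Subtract (−7x³)·D = 14x⁵ + 42x⁴ + 14x³. Remainder: −2x³ − 4x² + 4x − 4.
Step 4: lead(−2x³ − 4x² + 4x − 4) ÷ lead(D) = −2x³ ÷ −2x² = x. Subtract (x)·D = −2x³ − 6x² − 2x. Remainder: 2x² + 6x − 4.
Step 5: lead(2x² + 6x − 4) ÷ lead(D) = 2x² ÷ −2x² = −1. Subtract (−1)·D = 2x² + 6x + 2. Remainder: −6.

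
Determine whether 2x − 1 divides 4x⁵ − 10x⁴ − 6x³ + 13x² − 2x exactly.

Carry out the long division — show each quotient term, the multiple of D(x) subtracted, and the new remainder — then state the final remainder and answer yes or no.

R(x) = 1, so D(x) is not a factor of P(x). no

Step 1: lead(4x⁵ − 10x⁴ − 6x³ + 13x² − 2x) ÷ lead(D) = 4x⁵ ÷ 2x = 2x⁴. Subtract (2x⁴)·D = 4x⁵ − 2x⁴. Remainder: −8x⁴ − 6x³ + 13x² − 2x.
Step 2: lead(−8x⁴ − 6x³ + 13x² − 2x) ÷ lead(D) = −8x⁴ ÷ 2x = −4x³. Subtract (−4x³)·D = −8x⁴ + 4x³. Remainder: −10x³ + 13x² − 2x.
Step 3: lead(−10x³ + 13x² − 2x) ÷ lead(D) = −10x³ ÷ 2x = −5x². Subtract (−5x²)·D = −10x³ + 5x². Remainder: 8x² − 2x.
Step 4: lead(8x² − 2x) ÷ lead(D) = 8x² ÷ 2x = 4x. Subtract (4x)·D = 8x² − 4x. Remainder: 2x.
Step 5: lead(2x) ÷ lead(D) = 2x ÷ 2x = 1. Subtract (1)·D = 2x − 1. Remainder: 1.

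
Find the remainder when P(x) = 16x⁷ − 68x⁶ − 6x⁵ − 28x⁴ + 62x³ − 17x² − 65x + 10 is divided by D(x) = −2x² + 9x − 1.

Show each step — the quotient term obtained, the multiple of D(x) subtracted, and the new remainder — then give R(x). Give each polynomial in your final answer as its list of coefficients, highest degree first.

Step 1: lead(16x⁷ − 68x⁶ − 6x⁵ − 28x⁴ + 62x³ − 17x² − 65x + 10) ÷ lead(D) = 16x⁷ ÷ −2x² = −8x⁵. Subtract (−8x⁵)·D = 16x⁷ − 72x⁶ + 8x⁵. Remainder: 4x⁶ − 14x⁵ − 28x⁴ + 62x³ − 17x² − 65x + 10.
Step 2: lead(4x⁶ − 14x⁵ − 28x⁴ + 62x³ − 17x² − 65x + 10) ÷ lead(D) = 4x⁶ ÷ −2x² = −2x⁴. Subtract (−2x⁴)·D = 4x⁶ − 18x⁵ + 2x⁴. Remainder: 4x⁵ − 30x⁴ + 62x³ − 17x² − 65x + 10.
Step 3: lead(4x⁵ − 30x⁴ + 62x³ − 17x² − 65x + 10) ÷ lead(D) = 4x⁵ ÷ −2x² = −2x³. Subtract (−2x³)·D = 4x⁵ − 18x⁴ + 2x³. Remainder: −12x⁴ + 60x³ − 17x² − 65x + 10.
Step 4: lead(−12x⁴ + 60x³ − 17x² − 65x + 10) ÷ lead(D) = −12x⁴ ÷ −2x² = 6x². Subtract (6x²)·D = −12x⁴ + 54x³ − 6x². Remainder: 6x³ − 11x² − 65x + 10.
Step 5: lead(6x³ − 11x² − 65x + 10) ÷ lead(D) = 6x³ ÷ −2x² = −3x. Subtract (−3x)·D = 6x³ − 27x² + 3x. Remainder: 16x² − 68x + 10.
Step 6: lead(16x² − 68x + 10) ÷ lead(D) = 16x² ÷ −2x² = −8. Subtract (−8)·D = 16x² − 72x + 8. Remainder: 4x + 2.

R = [4, 2]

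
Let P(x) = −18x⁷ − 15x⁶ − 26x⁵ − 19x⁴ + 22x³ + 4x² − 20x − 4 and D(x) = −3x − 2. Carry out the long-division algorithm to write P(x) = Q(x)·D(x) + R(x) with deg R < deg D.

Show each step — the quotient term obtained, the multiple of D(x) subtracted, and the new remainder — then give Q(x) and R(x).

Step 1: lead(−18x⁷ − 15x⁶ − 26x⁵ − 19x⁴ + 22x³ + 4x² − 20x − 4) ÷ lead(D) = −18x⁷ ÷ −3x = 6x⁶. Subtract (6x⁶)·D = −18x⁷ − 12x⁶. Remainder: −3x⁶ − 26x⁵ − 19x⁴ + 22x³ + 4x² − 20x − 4.
Step 2: lead(−3x⁶ − 26x⁵ − 19x⁴ + 22x³ + 4x² − 20x − 4) ÷ lead(D) = −3x⁶ ÷ −3x = x⁵. Subtract (x⁵)·D = −3x⁶ − 2x⁵. Remainder: −24x⁵ − 19x⁴ + 22x³ + 4x² − 20x − 4.
Step 3: lead(−24x⁵ − 19x⁴ + 22x³ + 4x² − 20x − 4) ÷ lead(D) = −24x⁵ ÷ −3x = 8x⁴. Subtract (8x⁴)·D = −24x⁵ − 16x⁴. Remainder: −3x⁴ + 22x³ + 4x² − 20x − 4.
Step 4: lead(−3x⁴ + 22x³ + 4x² − 20x − 4) ÷ lead(D) = −3x⁴ ÷ −3x = x³. Subtract (x³)·D = −3x⁴ − 2x³. Remainder: 24x³ + 4x² − 20x − 4.
Step 5: lead(24x³ + 4x² − 20x − 4) ÷ lead(D) = 24x³ ÷ −3x = −8x². Subtract (−8x²)·D = 24x³ + 16x². Remainder: −12x² − 20x − 4.
Step 6: lead(−12x² − 20x − 4) ÷ lead(D) = −12x² ÷ −3x = 4x. Subtract (4x)·D = −12x² − 8x. Remainder: −12x − 4.
Step 7: lead(−12x − 4) ÷ lead(D) = −12x ÷ −3x = 4. Subtract (4)·D = −12x − 8. Remainder: 4.

Q(x) = 6x⁶ + x⁵ + 8x⁴ + x³ − 8x² + 4x + 4; R(x) = 4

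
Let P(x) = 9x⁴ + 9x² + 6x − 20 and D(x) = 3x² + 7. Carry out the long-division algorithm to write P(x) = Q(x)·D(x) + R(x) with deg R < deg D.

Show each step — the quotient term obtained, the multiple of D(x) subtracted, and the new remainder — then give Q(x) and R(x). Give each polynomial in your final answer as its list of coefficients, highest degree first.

Q = [3, 0, -4]; R = [6, 8]

Step 1: lead(9x⁴ + 9x² + 6x − 20) ÷ lead(D) = 9x⁴ ÷ 3x² = 3x². Subtract (3x²)·D = 9x⁴ + 21x². Remainder: −12x² + 6x − 20.
Step 2: lead(−12x² + 6x − 20) ÷ lead(D) = −12x² ÷ 3x² = −4. Subtract (−4)·D = −12x² − 28. Remainder: 6x + 8.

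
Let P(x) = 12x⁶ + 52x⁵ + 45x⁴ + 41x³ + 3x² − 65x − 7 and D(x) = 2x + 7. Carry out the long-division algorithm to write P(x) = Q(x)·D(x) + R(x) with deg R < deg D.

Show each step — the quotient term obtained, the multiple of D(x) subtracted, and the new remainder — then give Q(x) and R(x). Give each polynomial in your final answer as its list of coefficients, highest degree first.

Q = [6, 5, 5, 3, -9, -1]; R = [0]

Step 1: lead(12x⁶ + 52x⁵ + 45x⁴ + 41x³ + 3x² − 65x − 7) ÷ lead(D) = 12x⁶ ÷ 2x = 6x⁵. Subtract (6x⁵)·D = 12x⁶ + 42x⁵. Remainder: 10x⁵ + 45x⁴ + 41x³ + 3x² − 65x − 7.
Step 2: lead(10x⁵ + 45x⁴ + 41x³ + 3x² − 65x − 7) ÷ lead(D) = 10x⁵ ÷ 2x = 5x⁴. Subtract (5x⁴)·D = 10x⁵ + 35x⁴. Remainder: 10x⁴ + 41x³ + 3x² − 65x − 7.
Step 3: lead(10x⁴ + 41x³ + 3x² − 65x − 7) ÷ lead(D) = 10x⁴ ÷ 2x = 5x³. Subtract (5x³)·D = 10x⁴ + 35x³. Remainder: 6x³ + 3x² − 65x − 7.
Step 4: lead(6x³ + 3x² − 65x − 7) ÷ lead(D) = 6x³ ÷ 2x = 3x². Subtract (3x²)·D = 6x³ + 21x². Remainder: −18x² − 65x − 7.
Step 5: lead(−18x² − 65x − 7) ÷ lead(D) = −18x² ÷ 2x = −9x. Subtract (−9x)·D = −18x² − 63x. Remainder: −2x − 7.
Step 6: lead(−2x − 7) ÷ lead(D) = −2x ÷ 2x = −1. Subtract (−1)·D = −2x − 7. Remainder: 0.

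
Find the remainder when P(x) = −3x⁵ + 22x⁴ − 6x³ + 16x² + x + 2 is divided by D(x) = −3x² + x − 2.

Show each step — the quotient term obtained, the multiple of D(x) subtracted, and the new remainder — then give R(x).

Step 1: lead(−3x⁵ + 22x⁴ − 6x³ + 16x² + x + 2) ÷ lead(D) = −3x⁵ ÷ −3x² = x³. Subtract (x³)·D = −3x⁵ + x⁴ − 2x³. Remainder: 21x⁴ − 4x³ + 16x² + x + 2.
Step 2: lead(21x⁴ − 4x³ + 16x² + x + 2) ÷ lead(D) = 21x⁴ ÷ −3x² = −7x². Subtract (−7x²)·D = 21x⁴ − 7x³ + 14x². Remainder: 3x³ + 2x² + x + 2.
Step 3: lead(3x³ + 2x² + x + 2) ÷ lead(D) = 3x³ ÷ −3x² = −x. Subtract (−x)·D = 3x³ − x² + 2x. Remainder: 3x² − x + 2.
Step 4: lead(3x² − x + 2) ÷ lead(D) = 3x² ÷ −3x² = −1. Subtract (−1)·D = 3x² − x + 2. Remainder: 0.

R(x) = 0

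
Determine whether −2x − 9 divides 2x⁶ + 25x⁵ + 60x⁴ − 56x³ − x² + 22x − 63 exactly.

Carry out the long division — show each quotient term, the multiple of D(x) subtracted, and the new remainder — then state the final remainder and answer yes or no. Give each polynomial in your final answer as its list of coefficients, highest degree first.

R = [0], so D(x) is a factor of P(x). yes

Step 1: lead(2x⁶ + 25x⁵ + 60x⁴ − 56x³ − x² + 22x − 63) ÷ lead(D) = 2x⁶ ÷ −2x = −x⁵. Subtract (−x⁵)·D = 2x⁶ + 9x⁵. Remainder: 16x⁵ + 60x⁴ − 56x³ − x² + 22x − 63.
Step 2: lead(16x⁵ + 60x⁴ − 56x³ − x² + 22x − 63) ÷ lead(D) = 16x⁵ ÷ −2x = −8x⁴. Subtract (−8x⁴)·D = 16x⁵ + 72x⁴. Remainder: −12x⁴ − 56x³ − x² + 22x − 63.
Step 3: lead(−12x⁴ − 56x³ − x² + 22x − 63) ÷ lead(D) = −12x⁴ ÷ −2x = 6x³. Subtract (6x³)·D = −12x⁴ − 54x³. Remainder: −2x³ − x² + 22x − 63.
Step 4: lead(−2x³ − x² + 22x − 63) ÷ lead(D) = −2x³ ÷ −2x = x². Subtract (x²)·D = −2x³ − 9x². Remainder: 8x² + 22x − 63.
Step 5: lead(8x² + 22x − 63) ÷ lead(D) = 8x² ÷ −2x = −4x. Subtract (−4x)·D = 8x² + 36x. Remainder: −14x − 63.
Step 6: lead(−14x − 63) ÷ lead(D) = −14x ÷ −2x = 7. Subtract (7)·D = −14x − 63. Remainder: 0.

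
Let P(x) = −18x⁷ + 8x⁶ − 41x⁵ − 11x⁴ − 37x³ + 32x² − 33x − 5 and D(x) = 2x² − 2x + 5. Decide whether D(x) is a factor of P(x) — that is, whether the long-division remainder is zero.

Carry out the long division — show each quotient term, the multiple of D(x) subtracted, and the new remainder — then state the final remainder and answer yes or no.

R(x) = 0, so D(x) is a factor of P(x). yes

Step 1: lead(−18x⁷ + 8x⁶ − 41x⁵ − 11x⁴ − 37x³ + 32x² − 33x − 5) ÷ lead(D) = −18x⁷ ÷ 2x² = −9x⁵. Subtract (−9x⁵)·D = −18x⁷ + 18x⁶ − 45x⁵. Remainder: −10x⁶ + 4x⁵ − 11x⁴ − 37x³ + 32x² − 33x − 5.
Step 2: lead(−10x⁶ + 4x⁵ − 11x⁴ − 37x³ + 32x² − 33x − 5) ÷ lead(D) = −10x⁶ ÷ 2x² = −5x⁴. Subtract (−5x⁴)·D = −10x⁶ + 10x⁵ − 25x⁴. Remainder: −6x⁵ + 14x⁴ − 37x³ + 32x² − 33x − 5.
Step 3: lead(−6x⁵ + 14x⁴ − 37x³ + 32x² − 33x − 5) ÷ lead(D) = −6x⁵ ÷ 2x² = −3x³. Subtract (−3x³)·D = −6x⁵ + 6x⁴ − 15x³. Remainder: 8x⁴ − 22x³ + 32x² − 33x − 5.
Step 4: lead(8x⁴ − 22x³ + 32x² − 33x − 5) ÷ lead(D) = 8x⁴ ÷ 2x² = 4x². Subtract (4x²)·D = 8x⁴ − 8x³ + 20x². Remainder: −14x³ + 12x² − 33x − 5.
Step 5: lead(−14x³ + 12x² − 33x − 5) ÷ lead(D) = −14x³ ÷ 2x² = −7x. Subtract (−7x)·D = −14x³ + 14x² − 35x. Remainder: −2x² + 2x − 5.
Step 6: lead(−2x² + 2x − 5) ÷ lead(D) = −2x² ÷ 2x² = −1. Subtract (−1)·D = −2x² + 2x − 5. Remainder: 0.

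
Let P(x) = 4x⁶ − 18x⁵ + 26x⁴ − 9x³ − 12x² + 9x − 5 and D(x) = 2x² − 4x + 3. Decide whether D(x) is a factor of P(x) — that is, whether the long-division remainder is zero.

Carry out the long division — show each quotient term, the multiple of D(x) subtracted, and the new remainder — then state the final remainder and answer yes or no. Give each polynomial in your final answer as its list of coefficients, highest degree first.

Step 1: lead(4x⁶ − 18x⁵ + 26x⁴ − 9x³ − 12x² + 9x − 5) ÷ lead(D) = 4x⁶ ÷ 2x² = 2x⁴. Subtract (2x⁴)·D = 4x⁶ − 8x⁵ + 6x⁴. Remainder: −10x⁵ + 20x⁴ − 9x³ − 12x² + 9x − 5.
Step 2: lead(−10x⁵ + 20x⁴ − 9x³ − 12x² + 9x − 5) ÷ lead(D) = −10x⁵ ÷ 2x² = −5x³. Subtract (−5x³)·D = −10x⁵ + 20x⁴ − 15x³. Remainder: 6x³ − 12x² + 9x − 5.
Step 3: lead(6x³ − 12x² + 9x − 5) ÷ lead(D) = 6x³ ÷ 2x² = 3x. Subtract (3x)·D = 6x³ − 12x² + 9x. Remainder: −5.

R = [-5], so D(x) is not a factor of P(x). no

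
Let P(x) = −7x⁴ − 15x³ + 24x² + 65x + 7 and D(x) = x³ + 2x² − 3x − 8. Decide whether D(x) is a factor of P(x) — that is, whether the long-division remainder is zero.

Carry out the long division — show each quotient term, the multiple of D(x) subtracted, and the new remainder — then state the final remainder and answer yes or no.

Step 1: lead(−7x⁴ − 15x³ + 24x² + 65x + 7) ÷ lead(D) = −7x⁴ ÷ x³ = −7x. Subtract (−7x)·D = −7x⁴ − 14x³ + 21x² + 56x. Remainder: −x³ + 3x² + 9x + 7.
Step 2: lead(−x³ + 3x² + 9x + 7) ÷ lead(D) = −x³ ÷ x³ = −1. Subtract (−1)·D = −x³ − 2x² + 3x + 8. Remainder: 5x² + 6x − 1.

R(x) = 5x² + 6x − 1, so D(x) is not a factor of P(x). no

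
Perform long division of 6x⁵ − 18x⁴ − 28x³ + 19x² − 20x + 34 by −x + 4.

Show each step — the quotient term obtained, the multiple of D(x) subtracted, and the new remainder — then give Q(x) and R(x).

Q(x) = −6x⁴ − 6x³ + 4x² − 3x + 8; R(x) = 2

Step 1: lead(6x⁵ − 18x⁴ − 28x³ + 19x² − 20x + 34) ÷ lead(D) = 6x⁵ ÷ −x = −6x⁴. Subtract (−6x⁴)·D = 6x⁵ − 24x⁴. Remainder: 6x⁴ − 28x³ + 19x² − 20x + 34.
Step 2: lead(6x⁴ − 28x³ + 19x² − 20x + 34) ÷ lead(D) = 6x⁴ ÷ −x = −6x³. Subtract (−6x³)·D = 6x⁴ − 24x³. Remainder: −4x³ + 19x² − 20x + 34.
Step 3: lead(−4x³ + 19x² − 20x + 34) ÷ lead(D) = −4x³ ÷ −x = 4x². Subtract (4x²)·D = −4x³ + 16x². Remainder: 3x² − 20x + 34.
Step 4: lead(3x² − 20x + 34) ÷ lead(D) = 3x² ÷ −x = −3x. Subtract (−3x)·D = 3x² − 12x. Remainder: −8x + 34.
Step 5: lead(−8x + 34) ÷ lead(D) = −8x ÷ −x = 8. Subtract (8)·D = −8x + 32. Remainder: 2.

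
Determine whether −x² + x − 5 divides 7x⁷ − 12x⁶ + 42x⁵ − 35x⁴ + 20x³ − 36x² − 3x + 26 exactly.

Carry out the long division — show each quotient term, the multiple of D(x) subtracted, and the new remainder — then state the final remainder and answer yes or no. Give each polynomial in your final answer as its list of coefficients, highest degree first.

R = [-7, -4], so D(x) is not a factor of P(x). no

Step 1: lead(7x⁷ − 12x⁶ + 42x⁵ − 35x⁴ + 20x³ − 36x² − 3x + 26) ÷ lead(D) = 7x⁷ ÷ −x² = −7x⁵. Subtract (−7x⁵)·D = 7x⁷ − 7x⁶ + 35x⁵. Remainder: −5x⁶ + 7x⁵ − 35x⁴ + 20x³ − 36x² − 3x + 26.
Step 2: lead(−5x⁶ + 7x⁵ − 35x⁴ + 20x³ − 36x² − 3x + 26) ÷ lead(D) = −5x⁶ ÷ −x² = 5x⁴. Subtract (5x⁴)·D = −5x⁶ + 5x⁵ − 25x⁴. Remainder: 2x⁵ − 10x⁴ + 20x³ − 36x² − 3x + 26.
Step 3: lead(2x⁵ − 10x⁴ + 20x³ − 36x² − 3x + 26) ÷ lead(D) = 2x⁵ ÷ −x² = −2x³. Subtract (−2x³)·D = 2x⁵ − 2x⁴ + 10x³. Remainder: −8x⁴ + 10x³ − 36x² − 3x + 26.
Step 4: lead(−8x⁴ + 10x³ − 36x² − 3x + 26) ÷ lead(D) = −8x⁴ ÷ −x² = 8x². Subtract (8x²)·D = −8x⁴ + 8x³ − 40x². Remainder: 2x³ + 4x² − 3x + 26.
Step 5: lead(2x³ + 4x² − 3x + 26) ÷ lead(D) = 2x³ ÷ −x² = −2x. Subtract (−2x)·D = 2x³ − 2x² + 10x. Remainder: 6x² − 13x + 26.
Step 6: lead(6x² − 13x + 26) ÷ lead(D) = 6x² ÷ −x² = −6. Subtract (−6)·D = 6x² − 6x + 30. Remainder: −7x − 4.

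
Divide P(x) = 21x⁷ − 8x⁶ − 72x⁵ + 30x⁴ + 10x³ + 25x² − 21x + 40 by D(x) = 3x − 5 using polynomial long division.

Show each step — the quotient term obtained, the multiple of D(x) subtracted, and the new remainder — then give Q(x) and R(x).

Step 1: lead(21x⁷ − 8x⁶ − 72x⁵ + 30x⁴ + 10x³ + 25x² − 21x + 40) ÷ lead(D) = 21x⁷ ÷ 3x = 7x⁶. Subtract (7x⁶)·D = 21x⁷ − 35x⁶. Remainder: 27x⁶ − 72x⁵ + 30x⁴ + 10x³ + 25x² − 21x + 40.
Step 2: lead(27x⁶ − 72x⁵ + 30x⁴ + 10x³ + 25x² − 21x + 40) ÷ lead(D) = 27x⁶ ÷ 3x = 9x⁵. Subtract (9x⁵)·D = 27x⁶ − 45x⁵. Remainder: −27x⁵ + 30x⁴ + 10x³ + 25x² − 21x + 40.
Step 3: lead(−27x⁵ + 30x⁴ + 10x³ + 25x² − 21x + 40) ÷ lead(D) = −27x⁵ ÷ 3x = −9x⁴. Subtract (−9x⁴)·D = −27x⁵ + 45x⁴. Remainder: −15x⁴ + 10x³ + 25x² − 21x + 40.
Step 4: lead(−15x⁴ + 10x³ + 25x² − 21x + 40) ÷ lead(D) = −15x⁴ ÷ 3x = −5x³. Subtract (−5x³)·D = −15x⁴ + 25x³. Remainder: −15x³ + 25x² − 21x + 40.
Step 5: lead(−15x³ + 25x² − 21x + 40) ÷ lead(D) = −15x³ ÷ 3x = −5x². Subtract (−5x²)·D = −15x³ + 25x². Remainder: −21x + 40.
Step 6: lead(−21x + 40) ÷ lead(D) = −21x ÷ 3x = −7. Subtract (−7)·D = −21x + 35. Remainder: 5.

Q(x) = 7x⁶ + 9x⁵ − 9x⁴ − 5x³ − 5x² − 7; R(x) = 5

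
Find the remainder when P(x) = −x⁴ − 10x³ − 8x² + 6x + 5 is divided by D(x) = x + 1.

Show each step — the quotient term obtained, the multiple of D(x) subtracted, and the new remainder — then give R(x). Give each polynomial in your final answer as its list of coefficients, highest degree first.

R = [0]

Step 1: lead(−x⁴ − 10x³ − 8x² + 6x + 5) ÷ lead(D) = −x⁴ ÷ x = −x³. Subtract (−x³)·D = −x⁴ − x³. Remainder: −9x³ − 8x² + 6x + 5.
Step 2: lead(−9x³ − 8x² + 6x + 5) ÷ lead(D) = −9x³ ÷ x = −9x². Subtract (−9x²)·D = −9x³ − 9x². Remainder: x² + 6x + 5.
Step 3: lead(x² + 6x + 5) ÷ lead(D) = x² ÷ x = x. Subtract (x)·D = x² + x. Remainder: 5x + 5.
Step 4: lead(5x + 5) ÷ lead(D) = 5x ÷ x = 5. Subtract (5)·D = 5x + 5. Remainder: 0.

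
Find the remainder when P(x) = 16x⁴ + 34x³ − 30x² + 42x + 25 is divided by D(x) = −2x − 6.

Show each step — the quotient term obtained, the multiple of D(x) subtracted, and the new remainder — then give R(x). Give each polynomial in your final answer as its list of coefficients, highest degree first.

Step 1: lead(16x⁴ + 34x³ − 30x² + 42x + 25) ÷ lead(D) = 16x⁴ ÷ −2x = −8x³. Subtract (−8x³)·D = 16x⁴ + 48x³. Remainder: −14x³ − 30x² + 42x + 25.
Step 2: lead(−14x³ − 30x² + 42x + 25) ÷ lead(D) = −14x³ ÷ −2x = 7x². Subtract (7x²)·D = −14x³ − 42x². Remainder: 12x² + 42x + 25.
Step 3: lead(12x² + 42x + 25) ÷ lead(D) = 12x² ÷ −2x = −6x. Subtract (−6x)·D = 12x² + 36x. Remainder: 6x + 25.
Step 4: lead(6x + 25) ÷ lead(D) = 6x ÷ −2x = −3. Subtract (−3)·D = 6x + 18. Remainder: 7.

R = [7]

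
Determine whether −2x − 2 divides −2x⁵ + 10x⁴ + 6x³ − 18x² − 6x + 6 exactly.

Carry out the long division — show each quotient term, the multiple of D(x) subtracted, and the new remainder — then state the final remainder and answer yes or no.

R(x) = 0, so D(x) is a factor of P(x). yes

Step 1: lead(−2x⁵ + 10x⁴ + 6x³ − 18x² − 6x + 6) ÷ lead(D) = −2x⁵ ÷ −2x = x⁴. Subtract (x⁴)·D = −2x⁵ − 2x⁴. Remainder: 12x⁴ + 6x³ − 18x² − 6x + 6.
Step 2: lead(12x⁴ + 6x³ − 18x² − 6x + 6) ÷ lead(D) = 12x⁴ ÷ −2x = −6x³. Subtract (−6x³)·D = 12x⁴ + 12x³. Remainder: −6x³ − 18x² − 6x + 6.
Step 3: lead(−6x³ − 18x² − 6x + 6) ÷ lead(D) = −6x³ ÷ −2x = 3x². Subtract (3x²)·D = −6x³ − 6x². Remainder: −12x² − 6x + 6.
Step 4: lead(−12x² − 6x + 6) ÷ lead(D) = −12x² ÷ −2x = 6x. Subtract (6x)·D = −12x² − 12x. Remainder: 6x + 6.
Step 5: lead(6x + 6) ÷ lead(D) = 6x ÷ −2x = −3. Subtract (−3)·D = 6x + 6. Remainder: 0.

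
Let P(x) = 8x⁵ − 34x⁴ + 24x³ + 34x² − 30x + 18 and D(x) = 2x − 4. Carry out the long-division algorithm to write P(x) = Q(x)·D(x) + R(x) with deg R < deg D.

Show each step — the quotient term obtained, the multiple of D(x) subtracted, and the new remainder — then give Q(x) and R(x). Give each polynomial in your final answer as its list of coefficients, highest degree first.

Q = [4, -9, -6, 5, -5]; R = [-2]

Step 1: lead(8x⁵ − 34x⁴ + 24x³ + 34x² − 30x + 18) ÷ lead(D) = 8x⁵ ÷ 2x = 4x⁴. Subtract (4x⁴)·D = 8x⁵ − 16x⁴. Remainder: −18x⁴ + 24x³ + 34x² − 30x + 18.
Step 2: lead(−18x⁴ + 24x³ + 34x² − 30x + 18) ÷ lead(D) = −18x⁴ ÷ 2x = −9x³. Subtract (−9x³)·D = −18x⁴ + 36x³. Remainder: −12x³ + 34x² − 30x + 18.
Step 3: lead(−12x³ + 34x² − 30x + 18) ÷ lead(D) = −12x³ ÷ 2x = −6x². Subtract (−6x²)·D = −12x³ + 24x². Remainder: 10x² − 30x + 18.
Step 4: lead(10x² − 30x + 18) ÷ lead(D) = 10x² ÷ 2x = 5x. Subtract (5x)·D = 10x² − 20x. Remainder: −10x + 18.
Step 5: lead(−10x + 18) ÷ lead(D) = −10x ÷ 2x = −5. Subtract (−5)·D = −10x + 20. Remainder: −2.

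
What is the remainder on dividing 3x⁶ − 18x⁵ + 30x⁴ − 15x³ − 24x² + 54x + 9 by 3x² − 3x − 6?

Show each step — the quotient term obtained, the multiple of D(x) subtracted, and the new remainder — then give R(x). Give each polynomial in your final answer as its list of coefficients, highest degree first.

Step 1: lead(3x⁶ − 18x⁵ + 30x⁴ − 15x³ − 24x² + 54x + 9) ÷ lead(D) = 3x⁶ ÷ 3x² = x⁴. Subtract (x⁴)·D = 3x⁶ − 3x⁵ − 6x⁴. Remainder: −15x⁵ + 36x⁴ − 15x³ − 24x² + 54x + 9.
Step 2: lead(−15x⁵ + 36x⁴ − 15x³ − 24x² + 54x + 9) ÷ lead(D) = −15x⁵ ÷ 3x² = −5x³. Subtract (−5x³)·D = −15x⁵ + 15x⁴ + 30x³. Remainder: 21x⁴ − 45x³ − 24x² + 54x + 9.
Step 3: lead(21x⁴ − 45x³ − 24x² + 54x + 9) ÷ lead(D) = 21x⁴ ÷ 3x² = 7x². Subtract (7x²)·D = 21x⁴ − 21x³ − 42x². Remainder: −24x³ + 18x² + 54x + 9.
Step 4: lead(−24x³ + 18x² + 54x + 9) ÷ lead(D) = −24x³ ÷ 3x² = −8x. Subtract (−8x)·D = −24x³ + 24x² + 48x. Remainder: −6x² + 6x + 9.
Step 5: lead(−6x² + 6x + 9) ÷ lead(D) = −6x² ÷ 3x² = −2. Subtract (−2)·D = −6x² + 6x + 12. Remainder: −3.

R = [-3]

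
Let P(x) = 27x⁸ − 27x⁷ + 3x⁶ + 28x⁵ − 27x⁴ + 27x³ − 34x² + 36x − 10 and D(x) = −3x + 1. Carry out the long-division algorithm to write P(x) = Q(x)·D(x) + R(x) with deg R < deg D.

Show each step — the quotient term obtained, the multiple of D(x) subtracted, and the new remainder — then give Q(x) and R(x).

Q(x) = −9x⁷ + 6x⁶ + x⁵ − 9x⁴ + 6x³ − 7x² + 9x − 9; R(x) = −1

Step 1: lead(27x⁸ − 27x⁷ + 3x⁶ + 28x⁵ − 27x⁴ + 27x³ − 34x² + 36x − 10) ÷ lead(D) = 27x⁸ ÷ −3x = −9x⁷. Subtract (−9x⁷)·D = 27x⁸ − 9x⁷. Remainder: −18x⁷ + 3x⁶ + 28x⁵ − 27x⁴ + 27x³ − 34x² + 36x − 10.
Step 2: lead(−18x⁷ + 3x⁶ + 28x⁵ − 27x⁴ + 27x³ − 34x² + 36x − 10) ÷ lead(D) = −18x⁷ ÷ −3x = 6x⁶. Subtract (6x⁶)·D = −18x⁷ + 6x⁶. Remainder: −3x⁶ + 28x⁵ − 27x⁴ + 27x³ − 34x² + 36x − 10.
Step 3: lead(−3x⁶ + 28x⁵ − 27x⁴ + 27x³ − 34x² + 36x − 10) ÷ lead(D) = −3x⁶ ÷ −3x = x⁵. Subtract (x⁵)·D = −3x⁶ + x⁵. Remainder: 27x⁵ − 27x⁴ + 27x³ − 34x² + 36x − 10.
Step 4: lead(27x⁵ − 27x⁴ + 27x³ − 34x² + 36x − 10) ÷ lead(D) = 27x⁵ ÷ −3x = −9x⁴. Subtract (−9x⁴)·D = 27x⁵ − 9x⁴. Remainder: −18x⁴ + 27x³ − 34x² + 36x − 10.
Step 5: lead(−18x⁴ + 27x³ − 34x² + 36x − 10) ÷ lead(D) = −18x⁴ ÷ −3x = 6x³. Subtract (6x³)·D = −18x⁴ + 6x³. Remainder: 21x³ − 34x² + 36x − 10.
Step 6: lead(21x³ − 34x² + 36x − 10) ÷ lead(D) = 21x³ ÷ −3x = −7x². Subtract (−7x²)·D = 21x³ − 7x². Remainder: −27x² + 36x − 10.
Step 7: lead(−27x² + 36x − 10) ÷ lead(D) = −27x² ÷ −3x = 9x. Subtract (9x)·D = −27x² + 9x. Remainder: 27x − 10.
Step 8: lead(27x − 10) ÷ lead(D) = 27x ÷ −3x = −9. Subtract (−9)·D = 27x − 9. Remainder: −1.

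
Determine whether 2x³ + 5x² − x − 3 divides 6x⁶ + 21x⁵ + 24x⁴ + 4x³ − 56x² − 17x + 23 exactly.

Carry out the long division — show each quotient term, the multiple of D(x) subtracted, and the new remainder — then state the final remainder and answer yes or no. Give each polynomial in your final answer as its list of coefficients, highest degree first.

Step 1: lead(6x⁶ + 21x⁵ + 24x⁴ + 4x³ − 56x² − 17x + 23) ÷ lead(D) = 6x⁶ ÷ 2x³ = 3x³. Subtract (3x³)·D = 6x⁶ + 15x⁵ − 3x⁴ − 9x³. Remainder: 6x⁵ + 27x⁴ + 13x³ − 56x² − 17x + 23.
Step 2: lead(6x⁵ + 27x⁴ + 13x³ − 56x² − 17x + 23) ÷ lead(D) = 6x⁵ ÷ 2x³ = 3x². Subtract (3x²)·D = 6x⁵ + 15x⁴ − 3x³ − 9x². Remainder: 12x⁴ + 16x³ − 47x² − 17x + 23.
Step 3: lead(12x⁴ + 16x³ − 47x² − 17x + 23) ÷ lead(D) = 12x⁴ ÷ 2x³ = 6x. Subtract (6x)·D = 12x⁴ + 30x³ − 6x² − 18x. Remainder: −14x³ − 41x² + x + 23.
Step 4: lead(−14x³ − 41x² + x + 23) ÷ lead(D) = −14x³ ÷ 2x³ = −7. Subtract (−7)·D = −14x³ − 35x² + 7x + 21. Remainder: −6x² − 6x + 2.

R = [-6, -6, 2], so D(x) is not a factor of P(x). no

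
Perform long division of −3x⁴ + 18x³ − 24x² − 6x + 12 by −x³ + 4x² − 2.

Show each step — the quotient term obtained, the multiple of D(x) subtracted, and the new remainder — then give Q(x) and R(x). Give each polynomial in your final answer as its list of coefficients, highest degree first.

Step 1: lead(−3x⁴ + 18x³ − 24x² − 6x + 12) ÷ lead(D) = −3x⁴ ÷ −x³ = 3x. Subtract (3x)·D = −3x⁴ + 12x³ − 6x. Remainder: 6x³ − 24x² + 12.
Step 2: lead(6x³ − 24x² + 12) ÷ lead(D) = 6x³ ÷ −x³ = −6. Subtract (−6)·D = 6x³ − 24x² + 12. Remainder: 0.

Q = [3, -6]; R = [0]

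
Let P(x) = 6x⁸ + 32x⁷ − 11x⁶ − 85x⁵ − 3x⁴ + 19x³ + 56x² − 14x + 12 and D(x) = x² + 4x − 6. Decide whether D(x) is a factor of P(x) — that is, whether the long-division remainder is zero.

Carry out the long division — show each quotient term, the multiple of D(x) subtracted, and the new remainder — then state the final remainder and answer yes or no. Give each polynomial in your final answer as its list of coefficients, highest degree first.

Step 1: lead(6x⁸ + 32x⁷ − 11x⁶ − 85x⁵ − 3x⁴ + 19x³ + 56x² − 14x + 12) ÷ lead(D) = 6x⁸ ÷ x² = 6x⁶. Subtract (6x⁶)·D = 6x⁸ + 24x⁷ − 36x⁶. Remainder: 8x⁷ + 25x⁶ − 85x⁵ − 3x⁴ + 19x³ + 56x² − 14x + 12.
Step 2: lead(8x⁷ + 25x⁶ − 85x⁵ − 3x⁴ + 19x³ + 56x² − 14x + 12) ÷ lead(D) = 8x⁷ ÷ x² = 8x⁵. Subtract (8x⁵)·D = 8x⁷ + 32x⁶ − 48x⁵. Remainder: −7x⁶ − 37x⁵ − 3x⁴ + 19x³ + 56x² − 14x + 12.
Step 3: lead(−7x⁶ − 37x⁵ − 3x⁴ + 19x³ + 56x² − 14x + 12) ÷ lead(D) = −7x⁶ ÷ x² = −7x⁴. Subtract (−7x⁴)·D = −7x⁶ − 28x⁵ + 42x⁴. Remainder: −9x⁵ − 45x⁴ + 19x³ + 56x² − 14x + 12.
Step 4: lead(−9x⁵ − 45x⁴ + 19x³ + 56x² − 14x + 12) ÷ lead(D) = −9x⁵ ÷ x² = −9x³. Subtract (−9x³)·D = −9x⁵ − 36x⁴ + 54x³. Remainder: −9x⁴ − 35x³ + 56x² − 14x + 12.
Step 5: lead(−9x⁴ − 35x³ + 56x² − 14x + 12) ÷ lead(D) = −9x⁴ ÷ x² = −9x². Subtract (−9x²)·D = −9x⁴ − 36x³ + 54x². Remainder: x³ + 2x² − 14x + 12.
Step 6: lead(x³ + 2x² − 14x + 12) ÷ lead(D) = x³ ÷ x² = x. Subtract (x)·D = x³ + 4x² − 6x. Remainder: −2x² − 8x + 12.
Step 7: lead(−2x² − 8x + 12) ÷ lead(D) = −2x² ÷ x² = −2. Subtract (−2)·D = −2x² − 8x + 12. Remainder: 0.

R = [0], so D(x) is a factor of P(x). yes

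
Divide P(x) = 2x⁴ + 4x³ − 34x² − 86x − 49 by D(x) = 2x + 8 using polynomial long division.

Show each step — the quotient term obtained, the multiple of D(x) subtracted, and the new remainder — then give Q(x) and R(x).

Step 1: lead(2x⁴ + 4x³ − 34x² − 86x − 49) ÷ lead(D) = 2x⁴ ÷ 2x = x³. Subtract (x³)·D = 2x⁴ + 8x³. Remainder: −4x³ − 34x² − 86x − 49.
Step 2: lead(−4x³ − 34x² − 86x − 49) ÷ lead(D) = −4x³ ÷ 2x = −2x². Subtract (−2x²)·D = −4x³ − 16x². Remainder: −18x² − 86x − 49.
Step 3: lead(−18x² − 86x − 49) ÷ lead(D) = −18x² ÷ 2x = −9x. Subtract (−9x)·D = −18x² − 72x. Remainder: −14x − 49.
Step 4: lead(−14x − 49) ÷ lead(D) = −14x ÷ 2x = −7. Subtract (−7)·D = −14x − 56. Remainder: 7.

Q(x) = x³ − 2x² − 9x − 7; R(x) = 7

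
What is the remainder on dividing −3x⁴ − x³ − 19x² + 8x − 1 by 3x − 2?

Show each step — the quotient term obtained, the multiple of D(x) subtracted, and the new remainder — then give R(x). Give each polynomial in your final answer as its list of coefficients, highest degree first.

Step 1: lead(−3x⁴ − x³ − 19x² + 8x − 1) ÷ lead(D) = −3x⁴ ÷ 3x = −x³. Subtract (−x³)·D = −3x⁴ + 2x³. Remainder: −3x³ − 19x² + 8x − 1.
Step 2: lead(−3x³ − 19x² + 8x − 1) ÷ lead(D) = −3x³ ÷ 3x = −x². Subtract (−x²)·D = −3x³ + 2x². Remainder: −21x² + 8x − 1.
Step 3: lead(−21x² + 8x − 1) ÷ lead(D) = −21x² ÷ 3x = −7x. Subtract (−7x)·D = −21x² + 14x. Remainder: −6x − 1.
Step 4: lead(−6x − 1) ÷ lead(D) = −6x ÷ 3x = −2. Subtract (−2)·D = −6x + 4. Remainder: −5.

R = [-5]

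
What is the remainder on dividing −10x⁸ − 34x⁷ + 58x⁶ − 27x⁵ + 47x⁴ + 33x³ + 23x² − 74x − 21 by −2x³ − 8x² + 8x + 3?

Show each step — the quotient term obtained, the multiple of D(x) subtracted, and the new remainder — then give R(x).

R(x) = 2x + 3

Step 1: lead(−10x⁸ − 34x⁷ + 58x⁶ − 27x⁵ + 47x⁴ + 33x³ + 23x² − 74x − 21) ÷ lead(D) = −10x⁸ ÷ −2x³ = 5x⁵. Subtract (5x⁵)·D = −10x⁸ − 40x⁷ + 40x⁶ + 15x⁵. Remainder: 6x⁷ + 18x⁶ − 42x⁵ + 47x⁴ + 33x³ + 23x² − 74x − 21.
Step 2: lead(6x⁷ + 18x⁶ − 42x⁵ + 47x⁴ + 33x³ + 23x² − 74x − 21) ÷ lead(D) = 6x⁷ ÷ −2x³ = −3x⁴. Subtract (−3x⁴)·D = 6x⁷ + 24x⁶ − 24x⁵ − 9x⁴. Remainder: −6x⁶ − 18x⁵ + 56x⁴ + 33x³ + 23x² − 74x − 21.
Step 3: lead(−6x⁶ − 18x⁵ + 56x⁴ + 33x³ + 23x² − 74x − 21) ÷ lead(D) = −6x⁶ ÷ −2x³ = 3x³. Subtract (3x³)·D = −6x⁶ − 24x⁵ + 24x⁴ + 9x³. Remainder: 6x⁵ + 32x⁴ + 24x³ + 23x² − 74x − 21.
Step 4: lead(6x⁵ + 32x⁴ + 24x³ + 23x² − 74x − 21) ÷ lead(D) = 6x⁵ ÷ −2x³ = −3x². Subtract (−3x²)·D = 6x⁵ + 24x⁴ − 24x³ − 9x². Remainder: 8x⁴ + 48x³ + 32x² − 74x − 21.
Step 5: lead(8x⁴ + 48x³ + 32x² − 74x − 21) ÷ lead(D) = 8x⁴ ÷ −2x³ = −4x. Subtract (−4x)·D = 8x⁴ + 32x³ − 32x² − 12x. Remainder: 16x³ + 64x² − 62x − 21.
Step 6: lead(16x³ + 64x² − 62x − 21) ÷ lead(D) = 16x³ ÷ −2x³ = −8. Subtract (−8)·D = 16x³ + 64x² − 64x − 24. Remainder: 2x + 3.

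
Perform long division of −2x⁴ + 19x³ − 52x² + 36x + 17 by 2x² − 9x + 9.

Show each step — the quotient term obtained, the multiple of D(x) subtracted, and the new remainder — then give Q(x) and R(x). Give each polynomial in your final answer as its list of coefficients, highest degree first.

Q = [-1, 5, 1]; R = [8]

Step 1: lead(−2x⁴ + 19x³ − 52x² + 36x + 17) ÷ lead(D) = −2x⁴ ÷ 2x² = −x². Subtract (−x²)·D = −2x⁴ + 9x³ − 9x². Remainder: 10x³ − 43x² + 36x + 17.
Step 2: lead(10x³ − 43x² + 36x + 17) ÷ lead(D) = 10x³ ÷ 2x² = 5x. Subtract (5x)·D = 10x³ − 45x² + 45x. Remainder: 2x² − 9x + 17.
Step 3: lead(2x² − 9x + 17) ÷ lead(D) = 2x² ÷ 2x² = 1. Subtract (1)·D = 2x² − 9x + 9. Remainder: 8.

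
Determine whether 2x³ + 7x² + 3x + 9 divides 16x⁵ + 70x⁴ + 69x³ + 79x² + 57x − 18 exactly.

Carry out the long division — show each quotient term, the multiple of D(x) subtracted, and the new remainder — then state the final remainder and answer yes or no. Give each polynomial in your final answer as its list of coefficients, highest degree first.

R = [0], so D(x) is a factor of P(x). yes

Step 1: lead(16x⁵ + 70x⁴ + 69x³ + 79x² + 57x − 18) ÷ lead(D) = 16x⁵ ÷ 2x³ = 8x². Subtract (8x²)·D = 16x⁵ + 56x⁴ + 24x³ + 72x². Remainder: 14x⁴ + 45x³ + 7x² + 57x − 18.
Step 2: lead(14x⁴ + 45x³ + 7x² + 57x − 18) ÷ lead(D) = 14x⁴ ÷ 2x³ = 7x. Subtract (7x)·D = 14x⁴ + 49x³ + 21x² + 63x. Remainder: −4x³ − 14x² − 6x − 18.
Step 3: lead(−4x³ − 14x² − 6x − 18) ÷ lead(D) = −4x³ ÷ 2x³ = −2. Subtract (−2)·D = −4x³ − 14x² − 6x − 18. Remainder: 0.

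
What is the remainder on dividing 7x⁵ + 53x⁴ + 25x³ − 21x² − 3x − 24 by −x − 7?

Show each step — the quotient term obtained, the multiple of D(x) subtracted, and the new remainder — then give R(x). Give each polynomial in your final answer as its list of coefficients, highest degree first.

Step 1: lead(7x⁵ + 53x⁴ + 25x³ − 21x² − 3x − 24) ÷ lead(D) = 7x⁵ ÷ −x = −7x⁴. Subtract (−7x⁴)·D = 7x⁵ + 49x⁴. Remainder: 4x⁴ + 25x³ − 21x² − 3x − 24.
Step 2: lead(4x⁴ + 25x³ − 21x² − 3x − 24) ÷ lead(D) = 4x⁴ ÷ −x = −4x³. Subtract (−4x³)·D = 4x⁴ + 28x³. Remainder: −3x³ − 21x² − 3x − 24.
Step 3: lead(−3x³ − 21x² − 3x − 24) ÷ lead(D) = −3x³ ÷ −x = 3x². Subtract (3x²)·D = −3x³ − 21x². Remainder: −3x − 24.
Step 4: lead(−3x − 24) ÷ lead(D) = −3x ÷ −x = 3. Subtract (3)·D = −3x − 21. Remainder: −3.

R = [-3]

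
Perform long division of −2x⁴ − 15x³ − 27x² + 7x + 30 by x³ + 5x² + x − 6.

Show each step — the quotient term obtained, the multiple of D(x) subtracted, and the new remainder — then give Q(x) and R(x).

Step 1: lead(−2x⁴ − 15x³ − 27x² + 7x + 30) ÷ lead(D) = −2x⁴ ÷ x³ = −2x. Subtract (−2x)·D = −2x⁴ − 10x³ − 2x² + 12x. Remainder: −5x³ − 25x² − 5x + 30.
Step 2: lead(−5x³ − 25x² − 5x + 30) ÷ lead(D) = −5x³ ÷ x³ = −5. Subtract (−5)·D = −5x³ − 25x² − 5x + 30. Remainder: 0.

Q(x) = −2x − 5; R(x) = 0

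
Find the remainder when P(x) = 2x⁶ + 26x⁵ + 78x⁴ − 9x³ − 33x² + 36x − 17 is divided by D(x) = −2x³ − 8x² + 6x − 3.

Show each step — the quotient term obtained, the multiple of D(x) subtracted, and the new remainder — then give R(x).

Step 1: lead(2x⁶ + 26x⁵ + 78x⁴ − 9x³ − 33x² + 36x − 17) ÷ lead(D) = 2x⁶ ÷ −2x³ = −x³. Subtract (−x³)·D = 2x⁶ + 8x⁵ − 6x⁴ + 3x³. Remainder: 18x⁵ + 84x⁴ − 12x³ − 33x² + 36x − 17.
Step 2: lead(18x⁵ + 84x⁴ − 12x³ − 33x² + 36x − 17) ÷ lead(D) = 18x⁵ ÷ −2x³ = −9x². Subtract (−9x²)·D = 18x⁵ + 72x⁴ − 54x³ + 27x². Remainder: 12x⁴ + 42x³ − 60x² + 36x − 17.
Step 3: lead(12x⁴ + 42x³ − 60x² + 36x − 17) ÷ lead(D) = 12x⁴ ÷ −2x³ = −6x. Subtract (−6x)·D = 12x⁴ + 48x³ − 36x² + 18x. Remainder: −6x³ − 24x² + 18x − 17.
Step 4: lead(−6x³ − 24x² + 18x − 17) ÷ lead(D) = −6x³ ÷ −2x³ = 3. Subtract (3)·D = −6x³ − 24x² + 18x − 9. Remainder: −8.

R(x) = −8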